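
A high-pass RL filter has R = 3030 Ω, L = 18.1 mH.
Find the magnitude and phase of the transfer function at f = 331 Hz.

Step 1 — Angular frequency: ω = 2π·331 = 2080 rad/s.
Step 2 — Transfer function: H(jω) = jωL/(R + jωL).
Step 3 — Numerator jωL = j·37.64; denominator R + jωL = 3030 + j37.64.
Step 4 — H = 0.0001543 + j0.01242.
Step 5 — Magnitude: |H| = 0.01242 (-38.1 dB); phase: φ = 89.3°.

|H| = 0.01242 (-38.1 dB), φ = 89.3°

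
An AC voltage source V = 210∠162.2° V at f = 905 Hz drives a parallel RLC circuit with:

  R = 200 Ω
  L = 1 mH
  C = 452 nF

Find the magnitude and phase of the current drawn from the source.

Step 1 — Angular frequency: ω = 2π·f = 2π·905 = 5686 rad/s.
Step 2 — Component impedances:
  R: Z = R = 200 Ω
  L: Z = jωL = j·5686·0.001 = 0 + j5.686 Ω
  C: Z = 1/(jωC) = -j/(ω·C) = 0 - j389.1 Ω
Step 3 — Parallel combination: 1/Z_total = 1/R + 1/L + 1/C; Z_total = 0.1664 + j5.766 Ω = 5.768∠88.3° Ω.
Step 4 — Source phasor: V = 210∠162.2° V = -199.9 + j64.2 V.
Step 5 — Ohm's law: I = V / Z_total = (-199.9 + j64.2) / (0.1664 + j5.766) = 10.12 + j34.97 A.
Step 6 — Convert to polar: |I| = 36.41 A, ∠I = 73.9°.

I = 36.41∠73.9° A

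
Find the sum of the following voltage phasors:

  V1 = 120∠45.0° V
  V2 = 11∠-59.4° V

Step 1 — Convert each phasor to rectangular form:
  V1 = 120·(cos(45.0°) + j·sin(45.0°)) = 84.85 + j84.85 V
  V2 = 11·(cos(-59.4°) + j·sin(-59.4°)) = 5.599 - j9.468 V
Step 2 — Sum components: V_total = 90.45 + j75.38 V.
Step 3 — Convert to polar: |V_total| = 117.7 V, ∠V_total = 39.8°.

V_total = 117.7∠39.8° V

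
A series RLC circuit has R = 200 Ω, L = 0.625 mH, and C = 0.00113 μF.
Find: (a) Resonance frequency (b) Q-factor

Step 1 — Resonance condition Im(Z)=0 gives ω₀ = 1/√(LC).
Step 2 — ω₀ = 1/√(0.000625·1.13e-09) = 1.19e+06 rad/s.
Step 3 — f₀ = ω₀/(2π) = 1.894e+05 Hz.
Step 4 — Series Q: Q = ω₀L/R = 1.19e+06·0.000625/200 = 3.719.

(a) f₀ = 1.894e+05 Hz  (b) Q = 3.719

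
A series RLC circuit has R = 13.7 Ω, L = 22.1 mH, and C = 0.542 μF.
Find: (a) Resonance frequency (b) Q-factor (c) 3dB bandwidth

Step 1 — Resonance: ω₀ = 1/√(LC) = 1/√(0.0221·5.42e-07) = 9137 rad/s.
Step 2 — f₀ = ω₀/(2π) = 1454 Hz.
Step 3 — Series Q: Q = ω₀L/R = 9137·0.0221/13.7 = 14.74.
Step 4 — Bandwidth: Δω = ω₀/Q = 619.9 rad/s; BW = Δω/(2π) = 98.66 Hz.

(a) f₀ = 1454 Hz  (b) Q = 14.74  (c) BW = 98.66 Hz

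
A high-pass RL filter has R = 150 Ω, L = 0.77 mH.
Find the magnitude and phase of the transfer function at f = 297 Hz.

Step 1 — Angular frequency: ω = 2π·297 = 1866 rad/s.
Step 2 — Transfer function: H(jω) = jωL/(R + jωL).
Step 3 — Numerator jωL = j·1.437; denominator R + jωL = 150 + j1.437.
Step 4 — H = 9.176e-05 + j0.009578.
Step 5 — Magnitude: |H| = 0.009579 (-40.4 dB); phase: φ = 89.5°.

|H| = 0.009579 (-40.4 dB), φ = 89.5°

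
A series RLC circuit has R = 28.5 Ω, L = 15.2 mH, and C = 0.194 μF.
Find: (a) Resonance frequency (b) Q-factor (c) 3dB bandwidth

Step 1 — Resonance: ω₀ = 1/√(LC) = 1/√(0.0152·1.94e-07) = 1.842e+04 rad/s.
Step 2 — f₀ = ω₀/(2π) = 2931 Hz.
Step 3 — Series Q: Q = ω₀L/R = 1.842e+04·0.0152/28.5 = 9.821.
Step 4 — Bandwidth: Δω = ω₀/Q = 1875 rad/s; BW = Δω/(2π) = 298.4 Hz.

(a) f₀ = 2931 Hz  (b) Q = 9.821  (c) BW = 298.4 Hz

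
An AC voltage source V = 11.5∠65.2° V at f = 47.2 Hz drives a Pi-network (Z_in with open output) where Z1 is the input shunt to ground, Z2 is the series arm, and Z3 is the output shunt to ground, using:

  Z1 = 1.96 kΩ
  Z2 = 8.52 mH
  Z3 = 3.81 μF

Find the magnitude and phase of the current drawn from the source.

Step 1 — Angular frequency: ω = 2π·f = 2π·47.2 = 296.6 rad/s.
Step 2 — Component impedances:
  Z1: Z = R = 1960 Ω
  Z2: Z = jωL = j·296.6·0.00852 = 0 + j2.527 Ω
  Z3: Z = 1/(jωC) = -j/(ω·C) = 0 - j885 Ω
Step 3 — With open output, the series arm Z2 and the output shunt Z3 appear in series to ground: Z2 + Z3 = 0 - j882.5 Ω.
Step 4 — Parallel with input shunt Z1: Z_in = Z1 || (Z2 + Z3) = 330.4 - j733.7 Ω = 804.7∠-65.8° Ω.
Step 5 — Source phasor: V = 11.5∠65.2° V = 4.824 + j10.44 V.
Step 6 — Ohm's law: I = V / Z_total = (4.824 + j10.44) / (330.4 - j733.7) = -0.009368 + j0.01079 A.
Step 7 — Convert to polar: |I| = 0.01429 A, ∠I = 131.0°.

I = 0.01429∠131.0° A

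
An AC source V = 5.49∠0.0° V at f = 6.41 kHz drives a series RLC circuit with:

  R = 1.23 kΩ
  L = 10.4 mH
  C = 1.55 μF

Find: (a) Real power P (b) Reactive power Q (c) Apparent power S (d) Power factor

Step 1 — Angular frequency: ω = 2π·f = 2π·6410 = 4.028e+04 rad/s.
Step 2 — Component impedances:
  R: Z = R = 1230 Ω
  L: Z = jωL = j·4.028e+04·0.0104 = 0 + j418.9 Ω
  C: Z = 1/(jωC) = -j/(ω·C) = 0 - j16.02 Ω
Step 3 — Series combination: Z_total = R + L + C = 1230 + j402.8 Ω = 1294∠18.1° Ω.
Step 4 — Source phasor: V = 5.49∠0.0° V = 5.49 V.
Step 5 — Current: I = V / Z = 0.004031 - j0.00132 A = 0.004242∠-18.1° A.
Step 6 — Complex power: S = V·I* = 0.02213 + j0.007248 VA.
Step 7 — Real power: P = Re(S) = 0.02213 W.
Step 8 — Reactive power: Q = Im(S) = 0.007248 VAR.
Step 9 — Apparent power: |S| = 0.02329 VA.
Step 10 — Power factor: PF = P/|S| = 0.9503 (lagging).

(a) P = 0.02213 W  (b) Q = 0.007248 VAR  (c) S = 0.02329 VA  (d) PF = 0.9503 (lagging)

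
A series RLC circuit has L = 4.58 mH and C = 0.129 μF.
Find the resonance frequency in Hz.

Step 1 — Resonance condition Im(Z)=0 gives ω₀ = 1/√(LC).
Step 2 — ω₀ = 1/√(0.00458·1.29e-07) = 4.114e+04 rad/s.
Step 3 — f₀ = ω₀/(2π) = 6548 Hz.

f₀ = 6548 Hz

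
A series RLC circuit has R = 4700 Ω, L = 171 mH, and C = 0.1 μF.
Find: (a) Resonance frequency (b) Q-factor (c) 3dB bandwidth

Step 1 — Resonance condition Im(Z)=0 gives ω₀ = 1/√(LC).
Step 2 — ω₀ = 1/√(0.171·1e-07) = 7647 rad/s.
Step 3 — f₀ = ω₀/(2π) = 1217 Hz.
Step 4 — Series Q: Q = ω₀L/R = 7647·0.171/4700 = 0.2782.
Step 5 — 3dB bandwidth: Δω = ω₀/Q = 2.749e+04 rad/s; BW = Δω/(2π) = 4374 Hz.

(a) f₀ = 1217 Hz  (b) Q = 0.2782  (c) BW = 4374 Hz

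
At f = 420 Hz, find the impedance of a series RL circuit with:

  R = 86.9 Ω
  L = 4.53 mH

Step 1 — Angular frequency: ω = 2π·f = 2π·420 = 2639 rad/s.
Step 2 — Component impedances:
  R: Z = R = 86.9 Ω
  L: Z = jωL = j·2639·0.00453 = 0 + j11.95 Ω
Step 3 — Series combination: Z_total = R + L = 86.9 + j11.95 Ω = 87.72∠7.8° Ω.

Z = 86.9 + j11.95 Ω = 87.72∠7.8° Ω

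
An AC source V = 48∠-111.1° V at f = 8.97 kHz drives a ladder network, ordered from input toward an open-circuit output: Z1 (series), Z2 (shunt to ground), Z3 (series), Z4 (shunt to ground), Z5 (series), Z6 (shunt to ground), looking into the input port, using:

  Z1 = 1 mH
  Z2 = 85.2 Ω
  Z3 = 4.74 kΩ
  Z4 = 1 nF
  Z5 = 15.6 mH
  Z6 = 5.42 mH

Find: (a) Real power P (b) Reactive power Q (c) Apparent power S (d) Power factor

Step 1 — Angular frequency: ω = 2π·f = 2π·8970 = 5.636e+04 rad/s.
Step 2 — Component impedances:
  Z1: Z = jωL = j·5.636e+04·0.001 = 0 + j56.36 Ω
  Z2: Z = R = 85.2 Ω
  Z3: Z = R = 4740 Ω
  Z4: Z = 1/(jωC) = -j/(ω·C) = 0 - j1.774e+04 Ω
  Z5: Z = jωL = j·5.636e+04·0.0156 = 0 + j879.2 Ω
  Z6: Z = jωL = j·5.636e+04·0.00542 = 0 + j305.5 Ω
Step 3 — Ladder network (open output): work backward from the far end, alternating series and parallel combinations. Z_in = 83.79 + j56.73 Ω = 101.2∠34.1° Ω.
Step 4 — Source phasor: V = 48∠-111.1° V = -17.28 - j44.78 V.
Step 5 — Current: I = V / Z = -0.3895 - j0.2707 A = 0.4744∠-145.2° A.
Step 6 — Complex power: S = V·I* = 18.85 + j12.76 VA.
Step 7 — Real power: P = Re(S) = 18.85 W.
Step 8 — Reactive power: Q = Im(S) = 12.76 VAR.
Step 9 — Apparent power: |S| = 22.77 VA.
Step 10 — Power factor: PF = P/|S| = 0.8281 (lagging).

(a) P = 18.85 W  (b) Q = 12.76 VAR  (c) S = 22.77 VA  (d) PF = 0.8281 (lagging)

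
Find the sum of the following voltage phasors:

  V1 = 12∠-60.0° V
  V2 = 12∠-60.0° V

Step 1 — Convert each phasor to rectangular form:
  V1 = 12·(cos(-60.0°) + j·sin(-60.0°)) = 6 - j10.39 V
  V2 = 12·(cos(-60.0°) + j·sin(-60.0°)) = 6 - j10.39 V
Step 2 — Sum components: V_total = 12 - j20.78 V.
Step 3 — Convert to polar: |V_total| = 24 V, ∠V_total = -60.0°.

V_total = 24∠-60.0° V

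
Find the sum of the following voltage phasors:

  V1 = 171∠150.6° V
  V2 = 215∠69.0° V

Step 1 — Convert each phasor to rectangular form:
  V1 = 171·(cos(150.6°) + j·sin(150.6°)) = -149 + j83.94 V
  V2 = 215·(cos(69.0°) + j·sin(69.0°)) = 77.05 + j200.7 V
Step 2 — Sum components: V_total = -71.93 + j284.7 V.
Step 3 — Convert to polar: |V_total| = 293.6 V, ∠V_total = 104.2°.

V_total = 293.6∠104.2° V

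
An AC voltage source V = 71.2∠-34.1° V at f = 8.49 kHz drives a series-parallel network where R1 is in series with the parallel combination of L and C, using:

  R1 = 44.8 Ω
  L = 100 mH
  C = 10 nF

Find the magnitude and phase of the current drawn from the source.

Step 1 — Angular frequency: ω = 2π·f = 2π·8490 = 5.334e+04 rad/s.
Step 2 — Component impedances:
  R1: Z = R = 44.8 Ω
  L: Z = jωL = j·5.334e+04·0.1 = 0 + j5334 Ω
  C: Z = 1/(jωC) = -j/(ω·C) = 0 - j1875 Ω
Step 3 — Parallel branch: L || C = 1/(1/L + 1/C) = 0 - j2890 Ω.
Step 4 — Series with R1: Z_total = R1 + (L || C) = 44.8 - j2890 Ω = 2891∠-89.1° Ω.
Step 5 — Source phasor: V = 71.2∠-34.1° V = 58.96 - j39.92 V.
Step 6 — Ohm's law: I = V / Z_total = (58.96 - j39.92) / (44.8 - j2890) = 0.01412 + j0.02018 A.
Step 7 — Convert to polar: |I| = 0.02463 A, ∠I = 55.0°.

I = 0.02463∠55.0° A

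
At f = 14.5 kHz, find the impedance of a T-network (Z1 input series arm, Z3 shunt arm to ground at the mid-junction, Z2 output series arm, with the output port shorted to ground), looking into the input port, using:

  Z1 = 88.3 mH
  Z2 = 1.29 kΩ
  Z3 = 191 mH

Step 1 — Angular frequency: ω = 2π·f = 2π·1.45e+04 = 9.111e+04 rad/s.
Step 2 — Component impedances:
  Z1: Z = jωL = j·9.111e+04·0.0883 = 0 + j8045 Ω
  Z2: Z = R = 1290 Ω
  Z3: Z = jωL = j·9.111e+04·0.191 = 0 + j1.74e+04 Ω
Step 3 — With the output port shorted to ground, the output series arm Z2 runs from the junction to ground; the shunt arm Z3 also runs from the junction to ground. They appear in parallel: Z3 || Z2 = 1283 + j95.11 Ω.
Step 4 — Series with input arm Z1: Z_in = Z1 + (Z3 || Z2) = 1283 + j8140 Ω = 8240∠81.0° Ω.

Z = 1283 + j8140 Ω = 8240∠81.0° Ω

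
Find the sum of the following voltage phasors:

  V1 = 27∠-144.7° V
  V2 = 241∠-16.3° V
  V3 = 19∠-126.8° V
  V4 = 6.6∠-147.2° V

Step 1 — Convert each phasor to rectangular form:
  V1 = 27·(cos(-144.7°) + j·sin(-144.7°)) = -22.04 - j15.6 V
  V2 = 241·(cos(-16.3°) + j·sin(-16.3°)) = 231.3 - j67.64 V
  V3 = 19·(cos(-126.8°) + j·sin(-126.8°)) = -11.38 - j15.21 V
  V4 = 6.6·(cos(-147.2°) + j·sin(-147.2°)) = -5.548 - j3.575 V
Step 2 — Sum components: V_total = 192.3 - j102 V.
Step 3 — Convert to polar: |V_total| = 217.7 V, ∠V_total = -27.9°.

V_total = 217.7∠-27.9° V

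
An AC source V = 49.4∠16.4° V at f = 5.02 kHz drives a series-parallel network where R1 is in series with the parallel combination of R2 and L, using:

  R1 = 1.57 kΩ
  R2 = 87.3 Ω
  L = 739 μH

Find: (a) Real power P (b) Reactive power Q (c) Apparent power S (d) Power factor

Step 1 — Angular frequency: ω = 2π·f = 2π·5020 = 3.154e+04 rad/s.
Step 2 — Component impedances:
  R1: Z = R = 1570 Ω
  R2: Z = R = 87.3 Ω
  L: Z = jωL = j·3.154e+04·0.000739 = 0 + j23.31 Ω
Step 3 — Parallel branch: R2 || L = 1/(1/R2 + 1/L) = 5.809 + j21.76 Ω.
Step 4 — Series with R1: Z_total = R1 + (R2 || L) = 1576 + j21.76 Ω = 1576∠0.8° Ω.
Step 5 — Source phasor: V = 49.4∠16.4° V = 47.39 + j13.95 V.
Step 6 — Current: I = V / Z = 0.03019 + j0.008434 A = 0.03135∠15.6° A.
Step 7 — Complex power: S = V·I* = 1.548 + j0.02138 VA.
Step 8 — Real power: P = Re(S) = 1.548 W.
Step 9 — Reactive power: Q = Im(S) = 0.02138 VAR.
Step 10 — Apparent power: |S| = 1.548 VA.
Step 11 — Power factor: PF = P/|S| = 0.9999 (lagging).

(a) P = 1.548 W  (b) Q = 0.02138 VAR  (c) S = 1.548 VA  (d) PF = 0.9999 (lagging)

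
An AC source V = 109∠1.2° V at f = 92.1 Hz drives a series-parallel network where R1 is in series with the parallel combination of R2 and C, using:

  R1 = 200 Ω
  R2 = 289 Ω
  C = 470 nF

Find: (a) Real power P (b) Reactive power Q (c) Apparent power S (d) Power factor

Step 1 — Angular frequency: ω = 2π·f = 2π·92.1 = 578.7 rad/s.
Step 2 — Component impedances:
  R1: Z = R = 200 Ω
  R2: Z = R = 289 Ω
  C: Z = 1/(jωC) = -j/(ω·C) = 0 - j3677 Ω
Step 3 — Parallel branch: R2 || C = 1/(1/R2 + 1/C) = 287.2 - j22.58 Ω.
Step 4 — Series with R1: Z_total = R1 + (R2 || C) = 487.2 - j22.58 Ω = 487.7∠-2.7° Ω.
Step 5 — Source phasor: V = 109∠1.2° V = 109 + j2.283 V.
Step 6 — Current: I = V / Z = 0.223 + j0.01502 A = 0.2235∠3.9° A.
Step 7 — Complex power: S = V·I* = 24.33 - j1.128 VA.
Step 8 — Real power: P = Re(S) = 24.33 W.
Step 9 — Reactive power: Q = Im(S) = -1.128 VAR.
Step 10 — Apparent power: |S| = 24.36 VA.
Step 11 — Power factor: PF = P/|S| = 0.9989 (leading).

(a) P = 24.33 W  (b) Q = -1.128 VAR  (c) S = 24.36 VA  (d) PF = 0.9989 (leading)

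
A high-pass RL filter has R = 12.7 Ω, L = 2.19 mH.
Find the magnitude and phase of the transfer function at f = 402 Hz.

Step 1 — Angular frequency: ω = 2π·402 = 2526 rad/s.
Step 2 — Transfer function: H(jω) = jωL/(R + jωL).
Step 3 — Numerator jωL = j·5.532; denominator R + jωL = 12.7 + j5.532.
Step 4 — H = 0.1595 + j0.3661.
Step 5 — Magnitude: |H| = 0.3993 (-8.0 dB); phase: φ = 66.5°.

|H| = 0.3993 (-8.0 dB), φ = 66.5°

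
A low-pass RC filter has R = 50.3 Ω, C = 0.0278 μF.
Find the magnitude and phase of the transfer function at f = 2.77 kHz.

Step 1 — Angular frequency: ω = 2π·2770 = 1.74e+04 rad/s.
Step 2 — Transfer function: H(jω) = 1/(1 + jωRC).
Step 3 — Denominator: 1 + jωRC = 1 + j·1.74e+04·50.3·2.78e-08 = 1 + j0.02434.
Step 4 — H = 0.9994 - j0.02432.
Step 5 — Magnitude: |H| = 0.9997 (-0.0 dB); phase: φ = -1.4°.

|H| = 0.9997 (-0.0 dB), φ = -1.4°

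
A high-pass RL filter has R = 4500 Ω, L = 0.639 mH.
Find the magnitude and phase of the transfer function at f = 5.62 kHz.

Step 1 — Angular frequency: ω = 2π·5620 = 3.531e+04 rad/s.
Step 2 — Transfer function: H(jω) = jωL/(R + jωL).
Step 3 — Numerator jωL = j·22.56; denominator R + jωL = 4500 + j22.56.
Step 4 — H = 2.514e-05 + j0.005014.
Step 5 — Magnitude: |H| = 0.005014 (-46.0 dB); phase: φ = 89.7°.

|H| = 0.005014 (-46.0 dB), φ = 89.7°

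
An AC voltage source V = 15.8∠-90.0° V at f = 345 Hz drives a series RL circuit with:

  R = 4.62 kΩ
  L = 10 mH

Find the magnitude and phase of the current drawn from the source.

Step 1 — Angular frequency: ω = 2π·f = 2π·345 = 2168 rad/s.
Step 2 — Component impedances:
  R: Z = R = 4620 Ω
  L: Z = jωL = j·2168·0.01 = 0 + j21.68 Ω
Step 3 — Series combination: Z_total = R + L = 4620 + j21.68 Ω = 4620∠0.3° Ω.
Step 4 — Source phasor: V = 15.8∠-90.0° V = 0 - j15.8 V.
Step 5 — Ohm's law: I = V / Z_total = (0 - j15.8) / (4620 + j21.68) = -1.605e-05 - j0.00342 A.
Step 6 — Convert to polar: |I| = 0.00342 A, ∠I = -90.3°.

I = 0.00342∠-90.3° A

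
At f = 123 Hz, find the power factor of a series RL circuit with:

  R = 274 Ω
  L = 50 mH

Step 1 — Angular frequency: ω = 2π·f = 2π·123 = 772.8 rad/s.
Step 2 — Component impedances:
  R: Z = R = 274 Ω
  L: Z = jωL = j·772.8·0.05 = 0 + j38.64 Ω
Step 3 — Series combination: Z_total = R + L = 274 + j38.64 Ω = 276.7∠8.0° Ω.
Step 4 — Power factor: PF = cos(φ) = Re(Z)/|Z| = 274/276.7 = 0.9902.
Step 5 — Type: Im(Z) = 38.64 ⇒ lagging (phase φ = 8.0°).

PF = 0.9902 (lagging, φ = 8.0°)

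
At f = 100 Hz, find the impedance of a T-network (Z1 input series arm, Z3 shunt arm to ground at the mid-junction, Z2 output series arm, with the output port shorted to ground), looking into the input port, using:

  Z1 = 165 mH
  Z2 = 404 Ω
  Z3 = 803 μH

Step 1 — Angular frequency: ω = 2π·f = 2π·100 = 628.3 rad/s.
Step 2 — Component impedances:
  Z1: Z = jωL = j·628.3·0.165 = 0 + j103.7 Ω
  Z2: Z = R = 404 Ω
  Z3: Z = jωL = j·628.3·0.000803 = 0 + j0.5045 Ω
Step 3 — With the output port shorted to ground, the output series arm Z2 runs from the junction to ground; the shunt arm Z3 also runs from the junction to ground. They appear in parallel: Z3 || Z2 = 0.0006301 + j0.5045 Ω.
Step 4 — Series with input arm Z1: Z_in = Z1 + (Z3 || Z2) = 0.0006301 + j104.2 Ω = 104.2∠90.0° Ω.

Z = 0.0006301 + j104.2 Ω = 104.2∠90.0° Ω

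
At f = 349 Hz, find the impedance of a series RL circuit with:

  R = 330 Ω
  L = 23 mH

Step 1 — Angular frequency: ω = 2π·f = 2π·349 = 2193 rad/s.
Step 2 — Component impedances:
  R: Z = R = 330 Ω
  L: Z = jωL = j·2193·0.023 = 0 + j50.44 Ω
Step 3 — Series combination: Z_total = R + L = 330 + j50.44 Ω = 333.8∠8.7° Ω.

Z = 330 + j50.44 Ω = 333.8∠8.7° Ω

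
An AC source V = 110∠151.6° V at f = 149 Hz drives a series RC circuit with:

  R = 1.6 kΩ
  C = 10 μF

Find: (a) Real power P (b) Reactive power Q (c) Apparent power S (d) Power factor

Step 1 — Angular frequency: ω = 2π·f = 2π·149 = 936.2 rad/s.
Step 2 — Component impedances:
  R: Z = R = 1600 Ω
  C: Z = 1/(jωC) = -j/(ω·C) = 0 - j106.8 Ω
Step 3 — Series combination: Z_total = R + C = 1600 - j106.8 Ω = 1604∠-3.8° Ω.
Step 4 — Source phasor: V = 110∠151.6° V = -96.76 + j52.32 V.
Step 5 — Current: I = V / Z = -0.06238 + j0.02853 A = 0.0686∠155.4° A.
Step 6 — Complex power: S = V·I* = 7.529 - j0.5026 VA.
Step 7 — Real power: P = Re(S) = 7.529 W.
Step 8 — Reactive power: Q = Im(S) = -0.5026 VAR.
Step 9 — Apparent power: |S| = 7.546 VA.
Step 10 — Power factor: PF = P/|S| = 0.9978 (leading).

(a) P = 7.529 W  (b) Q = -0.5026 VAR  (c) S = 7.546 VA  (d) PF = 0.9978 (leading)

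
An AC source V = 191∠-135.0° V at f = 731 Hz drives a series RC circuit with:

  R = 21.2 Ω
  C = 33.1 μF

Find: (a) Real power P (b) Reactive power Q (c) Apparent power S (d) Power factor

Step 1 — Angular frequency: ω = 2π·f = 2π·731 = 4593 rad/s.
Step 2 — Component impedances:
  R: Z = R = 21.2 Ω
  C: Z = 1/(jωC) = -j/(ω·C) = 0 - j6.578 Ω
Step 3 — Series combination: Z_total = R + C = 21.2 - j6.578 Ω = 22.2∠-17.2° Ω.
Step 4 — Source phasor: V = 191∠-135.0° V = -135.1 - j135.1 V.
Step 5 — Current: I = V / Z = -4.008 - j7.614 A = 8.605∠-117.8° A.
Step 6 — Complex power: S = V·I* = 1570 - j487 VA.
Step 7 — Real power: P = Re(S) = 1570 W.
Step 8 — Reactive power: Q = Im(S) = -487 VAR.
Step 9 — Apparent power: |S| = 1644 VA.
Step 10 — Power factor: PF = P/|S| = 0.9551 (leading).

(a) P = 1570 W  (b) Q = -487 VAR  (c) S = 1644 VA  (d) PF = 0.9551 (leading)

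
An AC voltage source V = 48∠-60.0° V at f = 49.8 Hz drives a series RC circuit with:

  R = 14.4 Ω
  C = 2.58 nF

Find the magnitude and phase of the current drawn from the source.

Step 1 — Angular frequency: ω = 2π·f = 2π·49.8 = 312.9 rad/s.
Step 2 — Component impedances:
  R: Z = R = 14.4 Ω
  C: Z = 1/(jωC) = -j/(ω·C) = 0 - j1.239e+06 Ω
Step 3 — Series combination: Z_total = R + C = 14.4 - j1.239e+06 Ω = 1.239e+06∠-90.0° Ω.
Step 4 — Source phasor: V = 48∠-60.0° V = 24 - j41.57 V.
Step 5 — Ohm's law: I = V / Z_total = (24 - j41.57) / (14.4 - j1.239e+06) = 3.356e-05 + j1.937e-05 A.
Step 6 — Convert to polar: |I| = 3.875e-05 A, ∠I = 30.0°.

I = 3.875e-05∠30.0° A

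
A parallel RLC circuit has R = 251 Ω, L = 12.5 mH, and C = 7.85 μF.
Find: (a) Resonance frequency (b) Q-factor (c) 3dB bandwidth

Step 1 — Resonance: ω₀ = 1/√(LC) = 1/√(0.0125·7.85e-06) = 3192 rad/s.
Step 2 — f₀ = ω₀/(2π) = 508.1 Hz.
Step 3 — Parallel Q: Q = R/(ω₀L) = 251/(3192·0.0125) = 6.29.
Step 4 — Bandwidth: Δω = ω₀/Q = 507.5 rad/s; BW = Δω/(2π) = 80.77 Hz.

(a) f₀ = 508.1 Hz  (b) Q = 6.29  (c) BW = 80.77 Hz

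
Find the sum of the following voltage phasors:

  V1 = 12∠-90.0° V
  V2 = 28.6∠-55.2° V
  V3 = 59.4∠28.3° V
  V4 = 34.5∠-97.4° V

Step 1 — Convert each phasor to rectangular form:
  V1 = 12·(cos(-90.0°) + j·sin(-90.0°)) = 0 - j12 V
  V2 = 28.6·(cos(-55.2°) + j·sin(-55.2°)) = 16.32 - j23.48 V
  V3 = 59.4·(cos(28.3°) + j·sin(28.3°)) = 52.3 + j28.16 V
  V4 = 34.5·(cos(-97.4°) + j·sin(-97.4°)) = -4.443 - j34.21 V
Step 2 — Sum components: V_total = 64.18 - j41.54 V.
Step 3 — Convert to polar: |V_total| = 76.45 V, ∠V_total = -32.9°.

V_total = 76.45∠-32.9° V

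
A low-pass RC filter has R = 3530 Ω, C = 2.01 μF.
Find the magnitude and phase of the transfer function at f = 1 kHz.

Step 1 — Angular frequency: ω = 2π·1000 = 6283 rad/s.
Step 2 — Transfer function: H(jω) = 1/(1 + jωRC).
Step 3 — Denominator: 1 + jωRC = 1 + j·6283·3530·2.01e-06 = 1 + j44.58.
Step 4 — H = 0.0005029 - j0.02242.
Step 5 — Magnitude: |H| = 0.02243 (-33.0 dB); phase: φ = -88.7°.

|H| = 0.02243 (-33.0 dB), φ = -88.7°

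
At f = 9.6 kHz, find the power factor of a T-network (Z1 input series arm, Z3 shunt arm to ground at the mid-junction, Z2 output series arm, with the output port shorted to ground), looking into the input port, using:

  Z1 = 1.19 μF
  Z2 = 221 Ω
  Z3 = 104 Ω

Step 1 — Angular frequency: ω = 2π·f = 2π·9600 = 6.032e+04 rad/s.
Step 2 — Component impedances:
  Z1: Z = 1/(jωC) = -j/(ω·C) = 0 - j13.93 Ω
  Z2: Z = R = 221 Ω
  Z3: Z = R = 104 Ω
Step 3 — With the output port shorted to ground, the output series arm Z2 runs from the junction to ground; the shunt arm Z3 also runs from the junction to ground. They appear in parallel: Z3 || Z2 = 70.72 Ω.
Step 4 — Series with input arm Z1: Z_in = Z1 + (Z3 || Z2) = 70.72 - j13.93 Ω = 72.08∠-11.1° Ω.
Step 5 — Power factor: PF = cos(φ) = Re(Z)/|Z| = 70.72/72.08 = 0.9811.
Step 6 — Type: Im(Z) = -13.93 ⇒ leading (phase φ = -11.1°).

PF = 0.9811 (leading, φ = -11.1°)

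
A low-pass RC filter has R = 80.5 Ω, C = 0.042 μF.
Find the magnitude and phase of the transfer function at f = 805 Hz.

Step 1 — Angular frequency: ω = 2π·805 = 5058 rad/s.
Step 2 — Transfer function: H(jω) = 1/(1 + jωRC).
Step 3 — Denominator: 1 + jωRC = 1 + j·5058·80.5·4.2e-08 = 1 + j0.0171.
Step 4 — H = 0.9997 - j0.0171.
Step 5 — Magnitude: |H| = 0.9999 (-0.0 dB); phase: φ = -1.0°.

|H| = 0.9999 (-0.0 dB), φ = -1.0°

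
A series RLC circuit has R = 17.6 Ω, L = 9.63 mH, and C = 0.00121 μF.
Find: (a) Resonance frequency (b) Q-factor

Step 1 — Resonance condition Im(Z)=0 gives ω₀ = 1/√(LC).
Step 2 — ω₀ = 1/√(0.00963·1.21e-09) = 2.93e+05 rad/s.
Step 3 — f₀ = ω₀/(2π) = 4.662e+04 Hz.
Step 4 — Series Q: Q = ω₀L/R = 2.93e+05·0.00963/17.6 = 160.3.

(a) f₀ = 4.662e+04 Hz  (b) Q = 160.3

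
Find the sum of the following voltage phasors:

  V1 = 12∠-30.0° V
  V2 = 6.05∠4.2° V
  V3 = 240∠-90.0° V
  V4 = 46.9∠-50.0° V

Step 1 — Convert each phasor to rectangular form:
  V1 = 12·(cos(-30.0°) + j·sin(-30.0°)) = 10.39 - j6 V
  V2 = 6.05·(cos(4.2°) + j·sin(4.2°)) = 6.034 + j0.4431 V
  V3 = 240·(cos(-90.0°) + j·sin(-90.0°)) = 0 - j240 V
  V4 = 46.9·(cos(-50.0°) + j·sin(-50.0°)) = 30.15 - j35.93 V
Step 2 — Sum components: V_total = 46.57 - j281.5 V.
Step 3 — Convert to polar: |V_total| = 285.3 V, ∠V_total = -80.6°.

V_total = 285.3∠-80.6° V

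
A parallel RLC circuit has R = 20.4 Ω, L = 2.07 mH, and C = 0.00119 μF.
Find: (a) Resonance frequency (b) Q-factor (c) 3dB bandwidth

Step 1 — Resonance: ω₀ = 1/√(LC) = 1/√(0.00207·1.19e-09) = 6.371e+05 rad/s.
Step 2 — f₀ = ω₀/(2π) = 1.014e+05 Hz.
Step 3 — Parallel Q: Q = R/(ω₀L) = 20.4/(6.371e+05·0.00207) = 0.01547.
Step 4 — Bandwidth: Δω = ω₀/Q = 4.119e+07 rad/s; BW = Δω/(2π) = 6.556e+06 Hz.

(a) f₀ = 1.014e+05 Hz  (b) Q = 0.01547  (c) BW = 6.556e+06 Hz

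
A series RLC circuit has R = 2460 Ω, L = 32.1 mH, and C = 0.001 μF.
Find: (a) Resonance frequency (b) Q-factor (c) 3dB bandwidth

Step 1 — Resonance: ω₀ = 1/√(LC) = 1/√(0.0321·1e-09) = 1.765e+05 rad/s.
Step 2 — f₀ = ω₀/(2π) = 2.809e+04 Hz.
Step 3 — Series Q: Q = ω₀L/R = 1.765e+05·0.0321/2460 = 2.303.
Step 4 — Bandwidth: Δω = ω₀/Q = 7.664e+04 rad/s; BW = Δω/(2π) = 1.22e+04 Hz.

(a) f₀ = 2.809e+04 Hz  (b) Q = 2.303  (c) BW = 1.22e+04 Hz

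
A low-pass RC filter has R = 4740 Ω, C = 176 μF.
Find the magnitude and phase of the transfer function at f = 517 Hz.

Step 1 — Angular frequency: ω = 2π·517 = 3248 rad/s.
Step 2 — Transfer function: H(jω) = 1/(1 + jωRC).
Step 3 — Denominator: 1 + jωRC = 1 + j·3248·4740·0.000176 = 1 + j2710.
Step 4 — H = 1.362e-07 - j0.000369.
Step 5 — Magnitude: |H| = 0.000369 (-68.7 dB); phase: φ = -90.0°.

|H| = 0.000369 (-68.7 dB), φ = -90.0°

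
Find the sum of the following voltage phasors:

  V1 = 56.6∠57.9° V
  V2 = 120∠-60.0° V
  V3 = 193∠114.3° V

Step 1 — Convert each phasor to rectangular form:
  V1 = 56.6·(cos(57.9°) + j·sin(57.9°)) = 30.08 + j47.95 V
  V2 = 120·(cos(-60.0°) + j·sin(-60.0°)) = 60 - j103.9 V
  V3 = 193·(cos(114.3°) + j·sin(114.3°)) = -79.42 + j175.9 V
Step 2 — Sum components: V_total = 10.65 + j119.9 V.
Step 3 — Convert to polar: |V_total| = 120.4 V, ∠V_total = 84.9°.

V_total = 120.4∠84.9° V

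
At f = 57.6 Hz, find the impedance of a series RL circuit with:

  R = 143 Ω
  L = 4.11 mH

Step 1 — Angular frequency: ω = 2π·f = 2π·57.6 = 361.9 rad/s.
Step 2 — Component impedances:
  R: Z = R = 143 Ω
  L: Z = jωL = j·361.9·0.00411 = 0 + j1.487 Ω
Step 3 — Series combination: Z_total = R + L = 143 + j1.487 Ω = 143∠0.6° Ω.

Z = 143 + j1.487 Ω = 143∠0.6° Ω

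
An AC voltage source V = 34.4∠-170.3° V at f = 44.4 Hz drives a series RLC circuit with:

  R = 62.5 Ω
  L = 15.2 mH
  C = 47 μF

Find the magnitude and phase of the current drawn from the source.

Step 1 — Angular frequency: ω = 2π·f = 2π·44.4 = 279 rad/s.
Step 2 — Component impedances:
  R: Z = R = 62.5 Ω
  L: Z = jωL = j·279·0.0152 = 0 + j4.24 Ω
  C: Z = 1/(jωC) = -j/(ω·C) = 0 - j76.27 Ω
Step 3 — Series combination: Z_total = R + L + C = 62.5 - j72.03 Ω = 95.36∠-49.1° Ω.
Step 4 — Source phasor: V = 34.4∠-170.3° V = -33.91 - j5.796 V.
Step 5 — Ohm's law: I = V / Z_total = (-33.91 - j5.796) / (62.5 - j72.03) = -0.1871 - j0.3084 A.
Step 6 — Convert to polar: |I| = 0.3607 A, ∠I = -121.2°.

I = 0.3607∠-121.2° A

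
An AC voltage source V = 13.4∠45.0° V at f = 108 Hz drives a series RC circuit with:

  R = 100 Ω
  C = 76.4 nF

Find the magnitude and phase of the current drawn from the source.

Step 1 — Angular frequency: ω = 2π·f = 2π·108 = 678.6 rad/s.
Step 2 — Component impedances:
  R: Z = R = 100 Ω
  C: Z = 1/(jωC) = -j/(ω·C) = 0 - j1.929e+04 Ω
Step 3 — Series combination: Z_total = R + C = 100 - j1.929e+04 Ω = 1.929e+04∠-89.7° Ω.
Step 4 — Source phasor: V = 13.4∠45.0° V = 9.475 + j9.475 V.
Step 5 — Ohm's law: I = V / Z_total = (9.475 + j9.475) / (100 - j1.929e+04) = -0.0004887 + j0.0004938 A.
Step 6 — Convert to polar: |I| = 0.0006947 A, ∠I = 134.7°.

I = 0.0006947∠134.7° A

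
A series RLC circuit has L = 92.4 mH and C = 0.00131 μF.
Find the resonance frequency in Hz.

Step 1 — Resonance condition Im(Z)=0 gives ω₀ = 1/√(LC).
Step 2 — ω₀ = 1/√(0.0924·1.31e-09) = 9.089e+04 rad/s.
Step 3 — f₀ = ω₀/(2π) = 1.447e+04 Hz.

f₀ = 1.447e+04 Hz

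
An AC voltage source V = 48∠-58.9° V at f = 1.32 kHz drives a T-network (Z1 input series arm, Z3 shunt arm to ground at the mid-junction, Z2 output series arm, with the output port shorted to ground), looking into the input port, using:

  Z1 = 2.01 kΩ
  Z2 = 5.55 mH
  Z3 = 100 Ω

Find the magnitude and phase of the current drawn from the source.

Step 1 — Angular frequency: ω = 2π·f = 2π·1320 = 8294 rad/s.
Step 2 — Component impedances:
  Z1: Z = R = 2010 Ω
  Z2: Z = jωL = j·8294·0.00555 = 0 + j46.03 Ω
  Z3: Z = R = 100 Ω
Step 3 — With the output port shorted to ground, the output series arm Z2 runs from the junction to ground; the shunt arm Z3 also runs from the junction to ground. They appear in parallel: Z3 || Z2 = 17.48 + j37.98 Ω.
Step 4 — Series with input arm Z1: Z_in = Z1 + (Z3 || Z2) = 2027 + j37.98 Ω = 2028∠1.1° Ω.
Step 5 — Source phasor: V = 48∠-58.9° V = 24.79 - j41.1 V.
Step 6 — Ohm's law: I = V / Z_total = (24.79 - j41.1) / (2027 + j37.98) = 0.01184 - j0.02049 A.
Step 7 — Convert to polar: |I| = 0.02367 A, ∠I = -60.0°.

I = 0.02367∠-60.0° A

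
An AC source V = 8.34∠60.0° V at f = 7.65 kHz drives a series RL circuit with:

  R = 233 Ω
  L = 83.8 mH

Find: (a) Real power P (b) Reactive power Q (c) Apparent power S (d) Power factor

Step 1 — Angular frequency: ω = 2π·f = 2π·7650 = 4.807e+04 rad/s.
Step 2 — Component impedances:
  R: Z = R = 233 Ω
  L: Z = jωL = j·4.807e+04·0.0838 = 0 + j4028 Ω
Step 3 — Series combination: Z_total = R + L = 233 + j4028 Ω = 4035∠86.7° Ω.
Step 4 — Source phasor: V = 8.34∠60.0° V = 4.17 + j7.223 V.
Step 5 — Current: I = V / Z = 0.001847 - j0.0009284 A = 0.002067∠-26.7° A.
Step 6 — Complex power: S = V·I* = 0.0009956 + j0.01721 VA.
Step 7 — Real power: P = Re(S) = 0.0009956 W.
Step 8 — Reactive power: Q = Im(S) = 0.01721 VAR.
Step 9 — Apparent power: |S| = 0.01724 VA.
Step 10 — Power factor: PF = P/|S| = 0.05775 (lagging).

(a) P = 0.0009956 W  (b) Q = 0.01721 VAR  (c) S = 0.01724 VA  (d) PF = 0.05775 (lagging)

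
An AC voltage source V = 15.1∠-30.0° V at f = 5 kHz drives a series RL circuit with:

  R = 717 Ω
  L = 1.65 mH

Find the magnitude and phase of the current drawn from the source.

Step 1 — Angular frequency: ω = 2π·f = 2π·5000 = 3.142e+04 rad/s.
Step 2 — Component impedances:
  R: Z = R = 717 Ω
  L: Z = jωL = j·3.142e+04·0.00165 = 0 + j51.84 Ω
Step 3 — Series combination: Z_total = R + L = 717 + j51.84 Ω = 718.9∠4.1° Ω.
Step 4 — Source phasor: V = 15.1∠-30.0° V = 13.08 - j7.55 V.
Step 5 — Ohm's law: I = V / Z_total = (13.08 - j7.55) / (717 + j51.84) = 0.01739 - j0.01179 A.
Step 6 — Convert to polar: |I| = 0.02101 A, ∠I = -34.1°.

I = 0.02101∠-34.1° A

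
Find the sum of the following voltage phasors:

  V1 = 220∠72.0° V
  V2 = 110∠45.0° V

Step 1 — Convert each phasor to rectangular form:
  V1 = 220·(cos(72.0°) + j·sin(72.0°)) = 67.98 + j209.2 V
  V2 = 110·(cos(45.0°) + j·sin(45.0°)) = 77.78 + j77.78 V
Step 2 — Sum components: V_total = 145.8 + j287 V.
Step 3 — Convert to polar: |V_total| = 321.9 V, ∠V_total = 63.1°.

V_total = 321.9∠63.1° V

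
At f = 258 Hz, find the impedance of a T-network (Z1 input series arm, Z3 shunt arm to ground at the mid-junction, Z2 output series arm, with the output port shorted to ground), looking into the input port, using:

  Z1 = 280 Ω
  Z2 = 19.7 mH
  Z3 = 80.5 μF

Step 1 — Angular frequency: ω = 2π·f = 2π·258 = 1621 rad/s.
Step 2 — Component impedances:
  Z1: Z = R = 280 Ω
  Z2: Z = jωL = j·1621·0.0197 = 0 + j31.93 Ω
  Z3: Z = 1/(jωC) = -j/(ω·C) = 0 - j7.663 Ω
Step 3 — With the output port shorted to ground, the output series arm Z2 runs from the junction to ground; the shunt arm Z3 also runs from the junction to ground. They appear in parallel: Z3 || Z2 = 0 - j10.08 Ω.
Step 4 — Series with input arm Z1: Z_in = Z1 + (Z3 || Z2) = 280 - j10.08 Ω = 280.2∠-2.1° Ω.

Z = 280 - j10.08 Ω = 280.2∠-2.1° Ω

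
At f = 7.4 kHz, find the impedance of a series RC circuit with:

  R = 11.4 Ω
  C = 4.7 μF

Step 1 — Angular frequency: ω = 2π·f = 2π·7400 = 4.65e+04 rad/s.
Step 2 — Component impedances:
  R: Z = R = 11.4 Ω
  C: Z = 1/(jωC) = -j/(ω·C) = 0 - j4.576 Ω
Step 3 — Series combination: Z_total = R + C = 11.4 - j4.576 Ω = 12.28∠-21.9° Ω.

Z = 11.4 - j4.576 Ω = 12.28∠-21.9° Ω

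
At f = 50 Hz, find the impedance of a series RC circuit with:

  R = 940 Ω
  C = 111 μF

Step 1 — Angular frequency: ω = 2π·f = 2π·50 = 314.2 rad/s.
Step 2 — Component impedances:
  R: Z = R = 940 Ω
  C: Z = 1/(jωC) = -j/(ω·C) = 0 - j28.68 Ω
Step 3 — Series combination: Z_total = R + C = 940 - j28.68 Ω = 940.4∠-1.7° Ω.

Z = 940 - j28.68 Ω = 940.4∠-1.7° Ω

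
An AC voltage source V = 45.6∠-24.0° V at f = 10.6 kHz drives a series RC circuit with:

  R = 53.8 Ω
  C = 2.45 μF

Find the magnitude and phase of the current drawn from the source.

Step 1 — Angular frequency: ω = 2π·f = 2π·1.06e+04 = 6.66e+04 rad/s.
Step 2 — Component impedances:
  R: Z = R = 53.8 Ω
  C: Z = 1/(jωC) = -j/(ω·C) = 0 - j6.128 Ω
Step 3 — Series combination: Z_total = R + C = 53.8 - j6.128 Ω = 54.15∠-6.5° Ω.
Step 4 — Source phasor: V = 45.6∠-24.0° V = 41.66 - j18.55 V.
Step 5 — Ohm's law: I = V / Z_total = (41.66 - j18.55) / (53.8 - j6.128) = 0.8032 - j0.2533 A.
Step 6 — Convert to polar: |I| = 0.8421 A, ∠I = -17.5°.

I = 0.8421∠-17.5° A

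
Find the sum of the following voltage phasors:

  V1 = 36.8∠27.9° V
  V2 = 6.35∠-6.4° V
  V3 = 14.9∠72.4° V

Step 1 — Convert each phasor to rectangular form:
  V1 = 36.8·(cos(27.9°) + j·sin(27.9°)) = 32.52 + j17.22 V
  V2 = 6.35·(cos(-6.4°) + j·sin(-6.4°)) = 6.31 - j0.7078 V
  V3 = 14.9·(cos(72.4°) + j·sin(72.4°)) = 4.505 + j14.2 V
Step 2 — Sum components: V_total = 43.34 + j30.71 V.
Step 3 — Convert to polar: |V_total| = 53.12 V, ∠V_total = 35.3°.

V_total = 53.12∠35.3° V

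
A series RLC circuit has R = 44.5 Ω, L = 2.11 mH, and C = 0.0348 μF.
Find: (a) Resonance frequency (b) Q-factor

Step 1 — Resonance condition Im(Z)=0 gives ω₀ = 1/√(LC).
Step 2 — ω₀ = 1/√(0.00211·3.48e-08) = 1.167e+05 rad/s.
Step 3 — f₀ = ω₀/(2π) = 1.857e+04 Hz.
Step 4 — Series Q: Q = ω₀L/R = 1.167e+05·0.00211/44.5 = 5.533.

(a) f₀ = 1.857e+04 Hz  (b) Q = 5.533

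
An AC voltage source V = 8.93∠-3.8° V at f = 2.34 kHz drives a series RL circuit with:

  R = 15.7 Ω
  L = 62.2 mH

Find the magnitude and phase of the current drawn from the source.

Step 1 — Angular frequency: ω = 2π·f = 2π·2340 = 1.47e+04 rad/s.
Step 2 — Component impedances:
  R: Z = R = 15.7 Ω
  L: Z = jωL = j·1.47e+04·0.0622 = 0 + j914.5 Ω
Step 3 — Series combination: Z_total = R + L = 15.7 + j914.5 Ω = 914.6∠89.0° Ω.
Step 4 — Source phasor: V = 8.93∠-3.8° V = 8.91 - j0.5918 V.
Step 5 — Ohm's law: I = V / Z_total = (8.91 - j0.5918) / (15.7 + j914.5) = -0.0004797 - j0.009752 A.
Step 6 — Convert to polar: |I| = 0.009763 A, ∠I = -92.8°.

I = 0.009763∠-92.8° A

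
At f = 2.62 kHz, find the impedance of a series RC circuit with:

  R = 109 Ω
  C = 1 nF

Step 1 — Angular frequency: ω = 2π·f = 2π·2620 = 1.646e+04 rad/s.
Step 2 — Component impedances:
  R: Z = R = 109 Ω
  C: Z = 1/(jωC) = -j/(ω·C) = 0 - j6.075e+04 Ω
Step 3 — Series combination: Z_total = R + C = 109 - j6.075e+04 Ω = 6.075e+04∠-89.9° Ω.

Z = 109 - j6.075e+04 Ω = 6.075e+04∠-89.9° Ω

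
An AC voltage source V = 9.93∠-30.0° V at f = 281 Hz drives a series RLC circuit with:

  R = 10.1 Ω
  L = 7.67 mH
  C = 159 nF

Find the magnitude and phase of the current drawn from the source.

Step 1 — Angular frequency: ω = 2π·f = 2π·281 = 1766 rad/s.
Step 2 — Component impedances:
  R: Z = R = 10.1 Ω
  L: Z = jωL = j·1766·0.00767 = 0 + j13.54 Ω
  C: Z = 1/(jωC) = -j/(ω·C) = 0 - j3562 Ω
Step 3 — Series combination: Z_total = R + L + C = 10.1 - j3549 Ω = 3549∠-89.8° Ω.
Step 4 — Source phasor: V = 9.93∠-30.0° V = 8.6 - j4.965 V.
Step 5 — Ohm's law: I = V / Z_total = (8.6 - j4.965) / (10.1 - j3549) = 0.001406 + j0.002419 A.
Step 6 — Convert to polar: |I| = 0.002798 A, ∠I = 59.8°.

I = 0.002798∠59.8° A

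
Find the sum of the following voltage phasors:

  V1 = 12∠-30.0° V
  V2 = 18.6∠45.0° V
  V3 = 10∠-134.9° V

Step 1 — Convert each phasor to rectangular form:
  V1 = 12·(cos(-30.0°) + j·sin(-30.0°)) = 10.39 - j6 V
  V2 = 18.6·(cos(45.0°) + j·sin(45.0°)) = 13.15 + j13.15 V
  V3 = 10·(cos(-134.9°) + j·sin(-134.9°)) = -7.059 - j7.083 V
Step 2 — Sum components: V_total = 16.49 + j0.06879 V.
Step 3 — Convert to polar: |V_total| = 16.49 V, ∠V_total = 0.2°.

V_total = 16.49∠0.2° V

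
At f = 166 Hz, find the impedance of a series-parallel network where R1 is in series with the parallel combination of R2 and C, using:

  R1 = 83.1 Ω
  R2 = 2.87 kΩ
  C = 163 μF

Step 1 — Angular frequency: ω = 2π·f = 2π·166 = 1043 rad/s.
Step 2 — Component impedances:
  R1: Z = R = 83.1 Ω
  R2: Z = R = 2870 Ω
  C: Z = 1/(jωC) = -j/(ω·C) = 0 - j5.882 Ω
Step 3 — Parallel branch: R2 || C = 1/(1/R2 + 1/C) = 0.01205 - j5.882 Ω.
Step 4 — Series with R1: Z_total = R1 + (R2 || C) = 83.11 - j5.882 Ω = 83.32∠-4.0° Ω.

Z = 83.11 - j5.882 Ω = 83.32∠-4.0° Ω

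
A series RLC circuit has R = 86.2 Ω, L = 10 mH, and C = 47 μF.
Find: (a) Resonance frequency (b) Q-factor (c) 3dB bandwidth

Step 1 — Resonance condition Im(Z)=0 gives ω₀ = 1/√(LC).
Step 2 — ω₀ = 1/√(0.01·4.7e-05) = 1459 rad/s.
Step 3 — f₀ = ω₀/(2π) = 232.2 Hz.
Step 4 — Series Q: Q = ω₀L/R = 1459·0.01/86.2 = 0.1692.
Step 5 — 3dB bandwidth: Δω = ω₀/Q = 8620 rad/s; BW = Δω/(2π) = 1372 Hz.

(a) f₀ = 232.2 Hz  (b) Q = 0.1692  (c) BW = 1372 Hz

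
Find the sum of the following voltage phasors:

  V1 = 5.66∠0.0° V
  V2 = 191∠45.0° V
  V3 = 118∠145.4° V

Step 1 — Convert each phasor to rectangular form:
  V1 = 5.66·(cos(0.0°) + j·sin(0.0°)) = 5.66 V
  V2 = 191·(cos(45.0°) + j·sin(45.0°)) = 135.1 + j135.1 V
  V3 = 118·(cos(145.4°) + j·sin(145.4°)) = -97.13 + j67.01 V
Step 2 — Sum components: V_total = 43.59 + j202.1 V.
Step 3 — Convert to polar: |V_total| = 206.7 V, ∠V_total = 77.8°.

V_total = 206.7∠77.8° V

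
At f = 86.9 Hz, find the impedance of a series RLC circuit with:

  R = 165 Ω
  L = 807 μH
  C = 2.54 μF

Step 1 — Angular frequency: ω = 2π·f = 2π·86.9 = 546 rad/s.
Step 2 — Component impedances:
  R: Z = R = 165 Ω
  L: Z = jωL = j·546·0.000807 = 0 + j0.4406 Ω
  C: Z = 1/(jωC) = -j/(ω·C) = 0 - j721.1 Ω
Step 3 — Series combination: Z_total = R + L + C = 165 - j720.6 Ω = 739.3∠-77.1° Ω.

Z = 165 - j720.6 Ω = 739.3∠-77.1° Ω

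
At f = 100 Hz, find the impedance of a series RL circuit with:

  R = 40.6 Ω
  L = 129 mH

Step 1 — Angular frequency: ω = 2π·f = 2π·100 = 628.3 rad/s.
Step 2 — Component impedances:
  R: Z = R = 40.6 Ω
  L: Z = jωL = j·628.3·0.129 = 0 + j81.05 Ω
Step 3 — Series combination: Z_total = R + L = 40.6 + j81.05 Ω = 90.65∠63.4° Ω.

Z = 40.6 + j81.05 Ω = 90.65∠63.4° Ω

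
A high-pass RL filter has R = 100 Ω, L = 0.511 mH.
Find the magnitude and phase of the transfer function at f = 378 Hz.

Step 1 — Angular frequency: ω = 2π·378 = 2375 rad/s.
Step 2 — Transfer function: H(jω) = jωL/(R + jωL).
Step 3 — Numerator jωL = j·1.214; denominator R + jωL = 100 + j1.214.
Step 4 — H = 0.0001473 + j0.01213.
Step 5 — Magnitude: |H| = 0.01214 (-38.3 dB); phase: φ = 89.3°.

|H| = 0.01214 (-38.3 dB), φ = 89.3°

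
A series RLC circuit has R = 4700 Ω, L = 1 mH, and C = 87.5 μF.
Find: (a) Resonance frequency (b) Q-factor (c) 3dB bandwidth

Step 1 — Resonance: ω₀ = 1/√(LC) = 1/√(0.001·8.75e-05) = 3381 rad/s.
Step 2 — f₀ = ω₀/(2π) = 538 Hz.
Step 3 — Series Q: Q = ω₀L/R = 3381·0.001/4700 = 0.0007193.
Step 4 — Bandwidth: Δω = ω₀/Q = 4.7e+06 rad/s; BW = Δω/(2π) = 7.48e+05 Hz.

(a) f₀ = 538 Hz  (b) Q = 0.0007193  (c) BW = 7.48e+05 Hz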